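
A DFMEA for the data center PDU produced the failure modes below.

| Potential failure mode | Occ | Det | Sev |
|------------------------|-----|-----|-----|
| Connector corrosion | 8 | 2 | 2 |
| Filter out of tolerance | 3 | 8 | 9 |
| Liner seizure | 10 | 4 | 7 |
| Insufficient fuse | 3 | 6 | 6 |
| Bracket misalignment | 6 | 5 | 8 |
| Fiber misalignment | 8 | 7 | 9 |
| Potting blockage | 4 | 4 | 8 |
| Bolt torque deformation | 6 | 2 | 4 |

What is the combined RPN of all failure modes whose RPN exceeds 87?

RPN = Severity × Occurrence × Detection:
  Connector corrosion: 2 × 8 × 2 = 32
  Filter out of tolerance: 9 × 3 × 8 = 216
  Liner seizure: 7 × 10 × 4 = 280
  Insufficient fuse: 6 × 3 × 6 = 108
  Bracket misalignment: 8 × 6 × 5 = 240
  Fiber misalignment: 9 × 8 × 7 = 504
  Potting blockage: 8 × 4 × 4 = 128
  Bolt torque deformation: 4 × 6 × 2 = 48
RPN > 87: Filter out of tolerance (216), Liner seizure (280), Insufficient fuse (108), Bracket misalignment (240), Fiber misalignment (504), Potting blockage (128).
Sum: 216 + 280 + 108 + 240 + 504 + 128 = 1476.

1476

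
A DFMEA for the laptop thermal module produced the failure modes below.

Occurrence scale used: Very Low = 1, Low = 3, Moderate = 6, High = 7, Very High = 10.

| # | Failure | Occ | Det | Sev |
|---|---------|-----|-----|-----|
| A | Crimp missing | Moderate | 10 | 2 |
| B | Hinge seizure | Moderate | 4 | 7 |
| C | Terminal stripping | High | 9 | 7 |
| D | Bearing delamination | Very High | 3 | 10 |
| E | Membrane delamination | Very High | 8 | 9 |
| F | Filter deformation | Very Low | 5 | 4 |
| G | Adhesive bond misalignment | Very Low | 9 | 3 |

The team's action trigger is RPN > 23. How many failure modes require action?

RPN = Severity × Occurrence × Detection:
  A: 2 × 6 × 10 = 120
  B: 7 × 6 × 4 = 168
  C: 7 × 7 × 9 = 441
  D: 10 × 10 × 3 = 300
  E: 9 × 10 × 8 = 720
  F: 4 × 1 × 5 = 20
  G: 3 × 1 × 9 = 27
Modes with RPN > 23: A (120), B (168), C (441), D (300), E (720), G (27) → 6.

6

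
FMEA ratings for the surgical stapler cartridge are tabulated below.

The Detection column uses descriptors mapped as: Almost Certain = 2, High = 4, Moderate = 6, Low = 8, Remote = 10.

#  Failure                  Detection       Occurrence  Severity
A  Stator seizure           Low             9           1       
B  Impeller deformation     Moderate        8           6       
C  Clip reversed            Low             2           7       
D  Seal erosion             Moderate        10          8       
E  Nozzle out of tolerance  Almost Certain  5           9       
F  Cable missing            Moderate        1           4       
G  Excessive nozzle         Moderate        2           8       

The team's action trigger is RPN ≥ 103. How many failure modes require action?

RPN = Severity × Occurrence × Detection:
  A: 1 × 9 × 8 = 72
  B: 6 × 8 × 6 = 288
  C: 7 × 2 × 8 = 112
  D: 8 × 10 × 6 = 480
  E: 9 × 5 × 2 = 90
  F: 4 × 1 × 6 = 24
  G: 8 × 2 × 6 = 96
Modes with RPN ≥ 103: B (288), C (112), D (480) → 3.

3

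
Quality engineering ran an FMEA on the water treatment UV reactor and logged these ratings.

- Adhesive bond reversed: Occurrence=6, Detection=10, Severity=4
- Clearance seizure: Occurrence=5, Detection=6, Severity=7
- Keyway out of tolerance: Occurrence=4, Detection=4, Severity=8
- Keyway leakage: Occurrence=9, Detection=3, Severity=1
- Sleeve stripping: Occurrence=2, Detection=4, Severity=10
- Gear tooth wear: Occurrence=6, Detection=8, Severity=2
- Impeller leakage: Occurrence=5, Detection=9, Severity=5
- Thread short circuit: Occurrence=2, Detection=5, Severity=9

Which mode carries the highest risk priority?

RPN = Severity × Occurrence × Detection:
  Adhesive bond reversed: 4 × 6 × 10 = 240
  Clearance seizure: 7 × 5 × 6 = 210
  Keyway out of tolerance: 8 × 4 × 4 = 128
  Keyway leakage: 1 × 9 × 3 = 27
  Sleeve stripping: 10 × 2 × 4 = 80
  Gear tooth wear: 2 × 6 × 8 = 96
  Impeller leakage: 5 × 5 × 9 = 225
  Thread short circuit: 9 × 2 × 5 = 90
Highest RPN is 240 → Adhesive bond reversed.

Adhesive bond reversed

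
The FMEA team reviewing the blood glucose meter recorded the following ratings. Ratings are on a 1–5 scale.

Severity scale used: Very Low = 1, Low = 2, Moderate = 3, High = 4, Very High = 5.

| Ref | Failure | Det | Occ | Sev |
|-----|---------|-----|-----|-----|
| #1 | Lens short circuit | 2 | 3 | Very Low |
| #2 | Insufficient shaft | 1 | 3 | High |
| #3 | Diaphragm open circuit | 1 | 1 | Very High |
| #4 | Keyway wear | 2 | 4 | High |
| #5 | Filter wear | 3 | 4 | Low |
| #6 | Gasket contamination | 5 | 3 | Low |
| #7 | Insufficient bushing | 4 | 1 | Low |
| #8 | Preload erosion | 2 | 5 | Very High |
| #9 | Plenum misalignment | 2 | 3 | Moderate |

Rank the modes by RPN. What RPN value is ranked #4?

24

RPN = Severity × Occurrence × Detection:
  #1: 1 × 3 × 2 = 6
  #2: 4 × 3 × 1 = 12
  #3: 5 × 1 × 1 = 5
  #4: 4 × 4 × 2 = 32
  #5: 2 × 4 × 3 = 24
  #6: 2 × 3 × 5 = 30
  #7: 2 × 1 × 4 = 8
  #8: 5 × 5 × 2 = 50
  #9: 3 × 3 × 2 = 18
Sorted descending: 50, 32, 30, 24, 18, 12, 8, 6, 5.
The fourth-highest RPN is 24 (#5).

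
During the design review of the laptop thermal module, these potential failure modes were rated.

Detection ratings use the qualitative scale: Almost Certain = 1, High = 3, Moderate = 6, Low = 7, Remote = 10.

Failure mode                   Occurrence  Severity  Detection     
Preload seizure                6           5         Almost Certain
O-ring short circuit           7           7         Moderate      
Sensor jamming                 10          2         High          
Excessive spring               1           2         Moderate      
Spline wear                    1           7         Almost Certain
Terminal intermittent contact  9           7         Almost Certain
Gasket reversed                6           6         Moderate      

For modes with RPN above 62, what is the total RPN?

RPN = Severity × Occurrence × Detection:
  Preload seizure: 5 × 6 × 1 = 30
  O-ring short circuit: 7 × 7 × 6 = 294
  Sensor jamming: 2 × 10 × 3 = 60
  Excessive spring: 2 × 1 × 6 = 12
  Spline wear: 7 × 1 × 1 = 7
  Terminal intermittent contact: 7 × 9 × 1 = 63
  Gasket reversed: 6 × 6 × 6 = 216
RPN > 62: O-ring short circuit (294), Terminal intermittent contact (63), Gasket reversed (216).
Sum: 294 + 63 + 216 = 573.

573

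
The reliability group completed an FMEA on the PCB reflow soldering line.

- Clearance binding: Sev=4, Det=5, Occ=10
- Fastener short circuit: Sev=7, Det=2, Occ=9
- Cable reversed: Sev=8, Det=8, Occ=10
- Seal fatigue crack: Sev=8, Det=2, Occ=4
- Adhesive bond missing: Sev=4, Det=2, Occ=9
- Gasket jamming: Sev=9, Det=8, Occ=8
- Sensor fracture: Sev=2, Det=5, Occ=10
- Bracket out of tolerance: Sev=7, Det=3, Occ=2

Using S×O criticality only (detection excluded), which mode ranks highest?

Criticality = Severity × Occurrence:
  Clearance binding: 4 × 10 = 40
  Fastener short circuit: 7 × 9 = 63
  Cable reversed: 8 × 10 = 80
  Seal fatigue crack: 8 × 4 = 32
  Adhesive bond missing: 4 × 9 = 36
  Gasket jamming: 9 × 8 = 72
  Sensor fracture: 2 × 10 = 20
  Bracket out of tolerance: 7 × 2 = 14
Highest criticality is 80 → Cable reversed.

Cable reversed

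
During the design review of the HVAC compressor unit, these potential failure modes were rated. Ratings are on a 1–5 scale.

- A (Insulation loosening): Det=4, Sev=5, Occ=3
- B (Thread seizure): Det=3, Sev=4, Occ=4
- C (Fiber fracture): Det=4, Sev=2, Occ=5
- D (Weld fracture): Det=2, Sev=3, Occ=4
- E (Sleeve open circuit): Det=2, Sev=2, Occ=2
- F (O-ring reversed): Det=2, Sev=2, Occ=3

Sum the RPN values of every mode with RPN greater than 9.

184

RPN = Severity × Occurrence × Detection:
  A: 5 × 3 × 4 = 60
  B: 4 × 4 × 3 = 48
  C: 2 × 5 × 4 = 40
  D: 3 × 4 × 2 = 24
  E: 2 × 2 × 2 = 8
  F: 2 × 3 × 2 = 12
RPN > 9: A (60), B (48), C (40), D (24), F (12).
Sum: 60 + 48 + 40 + 24 + 12 = 184.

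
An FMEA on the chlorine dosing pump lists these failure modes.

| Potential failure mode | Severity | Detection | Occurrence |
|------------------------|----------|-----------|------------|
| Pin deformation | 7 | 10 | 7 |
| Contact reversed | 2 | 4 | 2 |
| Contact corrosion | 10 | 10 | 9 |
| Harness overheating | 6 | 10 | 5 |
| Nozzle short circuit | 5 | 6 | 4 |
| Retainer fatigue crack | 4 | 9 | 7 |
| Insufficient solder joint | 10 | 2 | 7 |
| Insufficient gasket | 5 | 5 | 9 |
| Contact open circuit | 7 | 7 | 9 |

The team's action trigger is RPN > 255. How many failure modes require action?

RPN = Severity × Occurrence × Detection:
  Pin deformation: 7 × 7 × 10 = 490
  Contact reversed: 2 × 2 × 4 = 16
  Contact corrosion: 10 × 9 × 10 = 900
  Harness overheating: 6 × 5 × 10 = 300
  Nozzle short circuit: 5 × 4 × 6 = 120
  Retainer fatigue crack: 4 × 7 × 9 = 252
  Insufficient solder joint: 10 × 7 × 2 = 140
  Insufficient gasket: 5 × 9 × 5 = 225
  Contact open circuit: 7 × 9 × 7 = 441
Modes with RPN > 255: Pin deformation (490), Contact corrosion (900), Harness overheating (300), Contact open circuit (441) → 4.

4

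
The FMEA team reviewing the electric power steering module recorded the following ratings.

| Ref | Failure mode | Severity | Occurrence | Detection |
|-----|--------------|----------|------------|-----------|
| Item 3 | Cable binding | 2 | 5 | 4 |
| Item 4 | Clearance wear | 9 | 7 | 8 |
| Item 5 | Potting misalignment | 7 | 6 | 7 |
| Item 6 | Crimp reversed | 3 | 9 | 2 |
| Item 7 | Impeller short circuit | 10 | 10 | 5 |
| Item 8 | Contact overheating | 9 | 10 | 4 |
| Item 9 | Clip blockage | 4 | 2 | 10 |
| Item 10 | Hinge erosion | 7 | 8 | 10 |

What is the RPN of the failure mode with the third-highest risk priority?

500

RPN = Severity × Occurrence × Detection:
  Item 3: 2 × 5 × 4 = 40
  Item 4: 9 × 7 × 8 = 504
  Item 5: 7 × 6 × 7 = 294
  Item 6: 3 × 9 × 2 = 54
  Item 7: 10 × 10 × 5 = 500
  Item 8: 9 × 10 × 4 = 360
  Item 9: 4 × 2 × 10 = 80
  Item 10: 7 × 8 × 10 = 560
Sorted descending: 560, 504, 500, 360, 294, 80, 54, 40.
The third-highest RPN is 500 (Item 7).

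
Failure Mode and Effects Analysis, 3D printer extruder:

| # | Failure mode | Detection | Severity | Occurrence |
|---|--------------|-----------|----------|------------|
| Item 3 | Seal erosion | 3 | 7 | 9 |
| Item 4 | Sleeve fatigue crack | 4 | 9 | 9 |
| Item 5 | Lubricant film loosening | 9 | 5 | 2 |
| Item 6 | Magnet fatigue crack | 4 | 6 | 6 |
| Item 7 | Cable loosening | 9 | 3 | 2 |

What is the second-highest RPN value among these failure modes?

RPN = Severity × Occurrence × Detection:
  Item 3: 7 × 9 × 3 = 189
  Item 4: 9 × 9 × 4 = 324
  Item 5: 5 × 2 × 9 = 90
  Item 6: 6 × 6 × 4 = 144
  Item 7: 3 × 2 × 9 = 54
Sorted descending: 324, 189, 144, 90, 54.
The second-highest RPN is 189 (Item 3).

189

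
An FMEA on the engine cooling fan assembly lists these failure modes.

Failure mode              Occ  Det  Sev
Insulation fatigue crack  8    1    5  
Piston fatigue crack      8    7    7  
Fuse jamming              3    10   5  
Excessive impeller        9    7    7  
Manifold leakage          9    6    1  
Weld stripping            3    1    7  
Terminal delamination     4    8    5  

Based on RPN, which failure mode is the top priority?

RPN = Severity × Occurrence × Detection:
  Insulation fatigue crack: 5 × 8 × 1 = 40
  Piston fatigue crack: 7 × 8 × 7 = 392
  Fuse jamming: 5 × 3 × 10 = 150
  Excessive impeller: 7 × 9 × 7 = 441
  Manifold leakage: 1 × 9 × 6 = 54
  Weld stripping: 7 × 3 × 1 = 21
  Terminal delamination: 5 × 4 × 8 = 160
Highest RPN is 441 → Excessive impeller.

Excessive impeller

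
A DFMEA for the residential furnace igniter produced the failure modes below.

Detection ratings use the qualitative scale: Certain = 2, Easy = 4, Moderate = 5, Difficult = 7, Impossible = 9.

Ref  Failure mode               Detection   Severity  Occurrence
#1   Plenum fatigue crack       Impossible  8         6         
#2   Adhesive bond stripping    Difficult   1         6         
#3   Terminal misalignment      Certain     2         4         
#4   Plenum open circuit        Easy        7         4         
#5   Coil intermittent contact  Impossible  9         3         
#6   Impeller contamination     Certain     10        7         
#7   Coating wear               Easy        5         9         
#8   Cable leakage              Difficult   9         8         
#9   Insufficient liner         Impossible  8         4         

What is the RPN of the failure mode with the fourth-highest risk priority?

RPN = Severity × Occurrence × Detection:
  #1: 8 × 6 × 9 = 432
  #2: 1 × 6 × 7 = 42
  #3: 2 × 4 × 2 = 16
  #4: 7 × 4 × 4 = 112
  #5: 9 × 3 × 9 = 243
  #6: 10 × 7 × 2 = 140
  #7: 5 × 9 × 4 = 180
  #8: 9 × 8 × 7 = 504
  #9: 8 × 4 × 9 = 288
Sorted descending: 504, 432, 288, 243, 180, 140, 112, 42, 16.
The fourth-highest RPN is 243 (#5).

243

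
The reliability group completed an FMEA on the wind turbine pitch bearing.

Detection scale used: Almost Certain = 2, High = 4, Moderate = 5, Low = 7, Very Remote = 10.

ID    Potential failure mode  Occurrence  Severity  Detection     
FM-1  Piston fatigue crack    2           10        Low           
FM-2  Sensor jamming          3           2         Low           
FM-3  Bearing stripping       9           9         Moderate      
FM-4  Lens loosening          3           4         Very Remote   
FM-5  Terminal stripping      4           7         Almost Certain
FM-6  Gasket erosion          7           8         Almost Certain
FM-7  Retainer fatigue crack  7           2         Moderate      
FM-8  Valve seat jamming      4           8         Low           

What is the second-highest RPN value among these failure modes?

RPN = Severity × Occurrence × Detection:
  FM-1: 10 × 2 × 7 = 140
  FM-2: 2 × 3 × 7 = 42
  FM-3: 9 × 9 × 5 = 405
  FM-4: 4 × 3 × 10 = 120
  FM-5: 7 × 4 × 2 = 56
  FM-6: 8 × 7 × 2 = 112
  FM-7: 2 × 7 × 5 = 70
  FM-8: 8 × 4 × 7 = 224
Sorted descending: 405, 224, 140, 120, 112, 70, 56, 42.
The second-highest RPN is 224 (FM-8).

224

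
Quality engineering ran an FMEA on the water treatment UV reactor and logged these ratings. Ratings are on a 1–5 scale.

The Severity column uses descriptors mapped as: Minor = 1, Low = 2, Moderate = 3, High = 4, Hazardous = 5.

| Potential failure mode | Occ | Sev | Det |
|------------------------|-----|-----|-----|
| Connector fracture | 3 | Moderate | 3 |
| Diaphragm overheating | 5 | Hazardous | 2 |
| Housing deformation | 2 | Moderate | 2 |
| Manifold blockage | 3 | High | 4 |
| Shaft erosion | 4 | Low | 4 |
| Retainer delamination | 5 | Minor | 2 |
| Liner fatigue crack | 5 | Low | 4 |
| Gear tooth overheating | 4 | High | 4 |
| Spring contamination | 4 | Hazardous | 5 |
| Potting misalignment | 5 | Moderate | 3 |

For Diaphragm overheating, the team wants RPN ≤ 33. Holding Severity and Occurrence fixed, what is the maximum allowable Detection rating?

Diaphragm overheating: S=5, O=5, D=2 → current RPN = 50.
Fixed product = 25. Need 25 × D ≤ 33, so D ≤ 33/25 = 1.32.
Maximum integer Detection rating = 1 (gives RPN 25; D=2 would give 50 > 33).

1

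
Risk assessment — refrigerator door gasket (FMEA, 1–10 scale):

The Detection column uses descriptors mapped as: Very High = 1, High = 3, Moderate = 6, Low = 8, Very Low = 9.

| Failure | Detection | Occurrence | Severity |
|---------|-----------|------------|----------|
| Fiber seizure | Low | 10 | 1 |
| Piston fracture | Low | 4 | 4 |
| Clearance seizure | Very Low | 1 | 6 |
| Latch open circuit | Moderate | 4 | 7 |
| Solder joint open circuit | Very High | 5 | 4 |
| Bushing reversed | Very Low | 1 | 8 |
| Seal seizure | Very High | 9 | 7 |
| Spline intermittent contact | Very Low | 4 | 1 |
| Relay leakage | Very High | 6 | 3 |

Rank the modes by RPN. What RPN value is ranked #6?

54

RPN = Severity × Occurrence × Detection:
  Fiber seizure: 1 × 10 × 8 = 80
  Piston fracture: 4 × 4 × 8 = 128
  Clearance seizure: 6 × 1 × 9 = 54
  Latch open circuit: 7 × 4 × 6 = 168
  Solder joint open circuit: 4 × 5 × 1 = 20
  Bushing reversed: 8 × 1 × 9 = 72
  Seal seizure: 7 × 9 × 1 = 63
  Spline intermittent contact: 1 × 4 × 9 = 36
  Relay leakage: 3 × 6 × 1 = 18
Sorted descending: 168, 128, 80, 72, 63, 54, 36, 20, 18.
The sixth-highest RPN is 54 (Clearance seizure).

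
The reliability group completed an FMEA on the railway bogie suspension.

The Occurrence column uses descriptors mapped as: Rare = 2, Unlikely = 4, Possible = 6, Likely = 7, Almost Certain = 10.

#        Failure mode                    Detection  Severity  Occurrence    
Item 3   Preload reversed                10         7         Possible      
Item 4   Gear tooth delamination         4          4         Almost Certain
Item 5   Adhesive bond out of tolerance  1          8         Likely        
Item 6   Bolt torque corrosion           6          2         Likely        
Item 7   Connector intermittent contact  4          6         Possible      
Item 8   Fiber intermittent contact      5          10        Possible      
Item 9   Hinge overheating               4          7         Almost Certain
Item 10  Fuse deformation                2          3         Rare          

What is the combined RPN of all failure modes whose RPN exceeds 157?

1160

RPN = Severity × Occurrence × Detection:
  Item 3: 7 × 6 × 10 = 420
  Item 4: 4 × 10 × 4 = 160
  Item 5: 8 × 7 × 1 = 56
  Item 6: 2 × 7 × 6 = 84
  Item 7: 6 × 6 × 4 = 144
  Item 8: 10 × 6 × 5 = 300
  Item 9: 7 × 10 × 4 = 280
  Item 10: 3 × 2 × 2 = 12
RPN > 157: Item 3 (420), Item 4 (160), Item 8 (300), Item 9 (280).
Sum: 420 + 160 + 300 + 280 = 1160.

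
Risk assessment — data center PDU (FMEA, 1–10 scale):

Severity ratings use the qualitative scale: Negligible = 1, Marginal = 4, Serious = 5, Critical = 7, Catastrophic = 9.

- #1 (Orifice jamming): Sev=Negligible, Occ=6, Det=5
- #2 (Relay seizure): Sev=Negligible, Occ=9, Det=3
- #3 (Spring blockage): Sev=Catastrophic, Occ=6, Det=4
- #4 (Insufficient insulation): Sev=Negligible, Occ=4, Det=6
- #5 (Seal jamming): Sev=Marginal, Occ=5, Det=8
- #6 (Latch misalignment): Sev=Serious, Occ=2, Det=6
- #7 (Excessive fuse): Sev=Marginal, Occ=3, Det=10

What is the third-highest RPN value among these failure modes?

RPN = Severity × Occurrence × Detection:
  #1: 1 × 6 × 5 = 30
  #2: 1 × 9 × 3 = 27
  #3: 9 × 6 × 4 = 216
  #4: 1 × 4 × 6 = 24
  #5: 4 × 5 × 8 = 160
  #6: 5 × 2 × 6 = 60
  #7: 4 × 3 × 10 = 120
Sorted descending: 216, 160, 120, 60, 30, 27, 24.
The third-highest RPN is 120 (#7).

120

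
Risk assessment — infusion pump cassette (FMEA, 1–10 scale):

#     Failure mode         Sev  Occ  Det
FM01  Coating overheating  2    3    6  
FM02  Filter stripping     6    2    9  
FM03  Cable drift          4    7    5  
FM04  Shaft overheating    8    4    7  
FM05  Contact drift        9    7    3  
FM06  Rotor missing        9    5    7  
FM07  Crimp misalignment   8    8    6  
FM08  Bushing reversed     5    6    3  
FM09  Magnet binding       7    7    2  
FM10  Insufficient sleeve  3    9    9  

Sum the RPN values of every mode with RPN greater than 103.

RPN = Severity × Occurrence × Detection:
  FM01: 2 × 3 × 6 = 36
  FM02: 6 × 2 × 9 = 108
  FM03: 4 × 7 × 5 = 140
  FM04: 8 × 4 × 7 = 224
  FM05: 9 × 7 × 3 = 189
  FM06: 9 × 5 × 7 = 315
  FM07: 8 × 8 × 6 = 384
  FM08: 5 × 6 × 3 = 90
  FM09: 7 × 7 × 2 = 98
  FM10: 3 × 9 × 9 = 243
RPN > 103: FM02 (108), FM03 (140), FM04 (224), FM05 (189), FM06 (315), FM07 (384), FM10 (243).
Sum: 108 + 140 + 224 + 189 + 315 + 384 + 243 = 1603.

1603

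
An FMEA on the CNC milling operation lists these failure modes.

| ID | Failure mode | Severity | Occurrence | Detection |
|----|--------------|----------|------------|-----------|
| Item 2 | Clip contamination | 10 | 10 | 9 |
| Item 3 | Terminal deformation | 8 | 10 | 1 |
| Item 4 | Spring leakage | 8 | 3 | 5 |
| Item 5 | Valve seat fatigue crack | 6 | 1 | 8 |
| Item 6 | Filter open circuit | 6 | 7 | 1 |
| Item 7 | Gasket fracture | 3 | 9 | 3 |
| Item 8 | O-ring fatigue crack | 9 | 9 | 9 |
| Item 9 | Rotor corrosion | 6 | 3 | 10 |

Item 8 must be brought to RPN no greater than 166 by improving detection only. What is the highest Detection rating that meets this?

2

Item 8: S=9, O=9, D=9 → current RPN = 729.
Fixed product = 81. Need 81 × D ≤ 166, so D ≤ 166/81 = 2.05.
Maximum integer Detection rating = 2 (gives RPN 162; D=3 would give 243 > 166).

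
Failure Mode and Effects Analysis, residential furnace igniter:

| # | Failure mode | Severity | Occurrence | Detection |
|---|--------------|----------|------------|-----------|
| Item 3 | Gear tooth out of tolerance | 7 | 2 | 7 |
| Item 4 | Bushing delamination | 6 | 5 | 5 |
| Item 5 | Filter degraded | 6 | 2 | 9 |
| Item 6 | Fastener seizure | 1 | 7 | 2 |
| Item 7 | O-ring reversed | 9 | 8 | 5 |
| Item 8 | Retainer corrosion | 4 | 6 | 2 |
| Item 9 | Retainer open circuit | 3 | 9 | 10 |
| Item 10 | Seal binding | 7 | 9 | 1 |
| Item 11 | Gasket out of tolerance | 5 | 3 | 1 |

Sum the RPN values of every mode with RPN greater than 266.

630

RPN = Severity × Occurrence × Detection:
  Item 3: 7 × 2 × 7 = 98
  Item 4: 6 × 5 × 5 = 150
  Item 5: 6 × 2 × 9 = 108
  Item 6: 1 × 7 × 2 = 14
  Item 7: 9 × 8 × 5 = 360
  Item 8: 4 × 6 × 2 = 48
  Item 9: 3 × 9 × 10 = 270
  Item 10: 7 × 9 × 1 = 63
  Item 11: 5 × 3 × 1 = 15
RPN > 266: Item 7 (360), Item 9 (270).
Sum: 360 + 270 = 630.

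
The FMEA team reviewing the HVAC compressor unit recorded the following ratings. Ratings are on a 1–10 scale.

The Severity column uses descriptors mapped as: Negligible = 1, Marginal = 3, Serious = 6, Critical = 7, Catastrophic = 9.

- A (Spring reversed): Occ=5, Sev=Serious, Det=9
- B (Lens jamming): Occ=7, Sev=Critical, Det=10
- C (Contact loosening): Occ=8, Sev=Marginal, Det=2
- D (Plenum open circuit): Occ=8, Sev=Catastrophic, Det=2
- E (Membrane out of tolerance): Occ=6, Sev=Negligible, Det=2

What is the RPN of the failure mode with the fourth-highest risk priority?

RPN = Severity × Occurrence × Detection:
  A: 6 × 5 × 9 = 270
  B: 7 × 7 × 10 = 490
  C: 3 × 8 × 2 = 48
  D: 9 × 8 × 2 = 144
  E: 1 × 6 × 2 = 12
Sorted descending: 490, 270, 144, 48, 12.
The fourth-highest RPN is 48 (C).

48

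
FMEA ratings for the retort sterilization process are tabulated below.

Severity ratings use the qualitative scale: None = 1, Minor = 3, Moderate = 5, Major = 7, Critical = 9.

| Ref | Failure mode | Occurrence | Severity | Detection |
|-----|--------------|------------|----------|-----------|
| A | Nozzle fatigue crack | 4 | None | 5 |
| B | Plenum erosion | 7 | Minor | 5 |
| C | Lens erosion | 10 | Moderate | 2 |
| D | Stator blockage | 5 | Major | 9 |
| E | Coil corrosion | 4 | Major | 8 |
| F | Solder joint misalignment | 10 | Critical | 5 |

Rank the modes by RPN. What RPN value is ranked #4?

RPN = Severity × Occurrence × Detection:
  A: 1 × 4 × 5 = 20
  B: 3 × 7 × 5 = 105
  C: 5 × 10 × 2 = 100
  D: 7 × 5 × 9 = 315
  E: 7 × 4 × 8 = 224
  F: 9 × 10 × 5 = 450
Sorted descending: 450, 315, 224, 105, 100, 20.
The fourth-highest RPN is 105 (B).

105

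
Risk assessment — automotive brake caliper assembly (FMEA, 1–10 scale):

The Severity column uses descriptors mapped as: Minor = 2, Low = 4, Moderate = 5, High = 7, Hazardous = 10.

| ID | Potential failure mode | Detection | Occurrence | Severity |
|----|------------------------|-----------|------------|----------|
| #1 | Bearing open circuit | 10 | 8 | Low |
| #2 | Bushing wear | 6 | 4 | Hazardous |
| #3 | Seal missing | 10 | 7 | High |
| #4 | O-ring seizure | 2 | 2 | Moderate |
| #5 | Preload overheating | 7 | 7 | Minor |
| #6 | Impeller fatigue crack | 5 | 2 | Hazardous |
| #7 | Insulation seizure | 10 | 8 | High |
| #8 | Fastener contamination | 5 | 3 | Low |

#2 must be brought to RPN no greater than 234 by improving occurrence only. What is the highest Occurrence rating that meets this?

3

#2: S=10, O=4, D=6 → current RPN = 240.
Fixed product = 60. Need 60 × O ≤ 234, so O ≤ 234/60 = 3.90.
Maximum integer Occurrence rating = 3 (gives RPN 180; O=4 would give 240 > 234).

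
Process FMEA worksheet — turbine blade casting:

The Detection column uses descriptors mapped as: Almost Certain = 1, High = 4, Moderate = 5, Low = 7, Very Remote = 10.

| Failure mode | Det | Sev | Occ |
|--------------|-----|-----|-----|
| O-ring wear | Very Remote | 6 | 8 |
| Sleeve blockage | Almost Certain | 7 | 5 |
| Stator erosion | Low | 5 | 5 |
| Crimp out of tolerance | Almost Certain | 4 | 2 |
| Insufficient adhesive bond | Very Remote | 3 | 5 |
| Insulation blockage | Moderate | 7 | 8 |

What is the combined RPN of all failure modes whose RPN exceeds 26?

1120

RPN = Severity × Occurrence × Detection:
  O-ring wear: 6 × 8 × 10 = 480
  Sleeve blockage: 7 × 5 × 1 = 35
  Stator erosion: 5 × 5 × 7 = 175
  Crimp out of tolerance: 4 × 2 × 1 = 8
  Insufficient adhesive bond: 3 × 5 × 10 = 150
  Insulation blockage: 7 × 8 × 5 = 280
RPN > 26: O-ring wear (480), Sleeve blockage (35), Stator erosion (175), Insufficient adhesive bond (150), Insulation blockage (280).
Sum: 480 + 35 + 175 + 150 + 280 = 1120.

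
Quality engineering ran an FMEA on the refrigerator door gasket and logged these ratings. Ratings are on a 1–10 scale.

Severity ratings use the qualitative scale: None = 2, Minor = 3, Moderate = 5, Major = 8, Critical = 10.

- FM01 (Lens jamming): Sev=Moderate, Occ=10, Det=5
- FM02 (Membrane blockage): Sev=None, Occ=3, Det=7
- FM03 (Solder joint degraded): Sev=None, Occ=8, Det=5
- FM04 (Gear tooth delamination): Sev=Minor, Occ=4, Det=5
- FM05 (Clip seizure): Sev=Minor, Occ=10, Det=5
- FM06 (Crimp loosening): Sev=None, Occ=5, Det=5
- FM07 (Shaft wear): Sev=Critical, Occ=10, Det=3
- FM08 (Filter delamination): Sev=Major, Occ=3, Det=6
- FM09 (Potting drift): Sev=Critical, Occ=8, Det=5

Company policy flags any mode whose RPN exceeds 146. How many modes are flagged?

4

RPN = Severity × Occurrence × Detection:
  FM01: 5 × 10 × 5 = 250
  FM02: 2 × 3 × 7 = 42
  FM03: 2 × 8 × 5 = 80
  FM04: 3 × 4 × 5 = 60
  FM05: 3 × 10 × 5 = 150
  FM06: 2 × 5 × 5 = 50
  FM07: 10 × 10 × 3 = 300
  FM08: 8 × 3 × 6 = 144
  FM09: 10 × 8 × 5 = 400
Modes with RPN > 146: FM01 (250), FM05 (150), FM07 (300), FM09 (400) → 4.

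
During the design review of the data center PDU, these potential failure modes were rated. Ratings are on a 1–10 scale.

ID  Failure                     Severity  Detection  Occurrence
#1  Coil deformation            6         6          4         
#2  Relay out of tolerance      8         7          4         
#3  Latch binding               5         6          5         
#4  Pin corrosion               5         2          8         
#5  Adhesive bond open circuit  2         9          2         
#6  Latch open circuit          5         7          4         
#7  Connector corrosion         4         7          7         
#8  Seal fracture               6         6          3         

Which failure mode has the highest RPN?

RPN = Severity × Occurrence × Detection:
  #1: 6 × 4 × 6 = 144
  #2: 8 × 4 × 7 = 224
  #3: 5 × 5 × 6 = 150
  #4: 5 × 8 × 2 = 80
  #5: 2 × 2 × 9 = 36
  #6: 5 × 4 × 7 = 140
  #7: 4 × 7 × 7 = 196
  #8: 6 × 3 × 6 = 108
Highest RPN is 224 → #2.

#2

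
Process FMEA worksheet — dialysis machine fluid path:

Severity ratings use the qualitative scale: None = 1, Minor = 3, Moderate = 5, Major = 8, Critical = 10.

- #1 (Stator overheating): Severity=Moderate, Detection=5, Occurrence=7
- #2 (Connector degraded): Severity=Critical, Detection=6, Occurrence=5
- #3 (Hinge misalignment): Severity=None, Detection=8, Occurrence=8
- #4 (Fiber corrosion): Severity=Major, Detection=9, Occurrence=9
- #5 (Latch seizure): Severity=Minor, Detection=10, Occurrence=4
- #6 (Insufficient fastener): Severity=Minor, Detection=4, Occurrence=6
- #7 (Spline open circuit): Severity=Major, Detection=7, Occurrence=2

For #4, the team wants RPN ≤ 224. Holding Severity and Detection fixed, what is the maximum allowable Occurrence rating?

#4: S=8, O=9, D=9 → current RPN = 648.
Fixed product = 72. Need 72 × O ≤ 224, so O ≤ 224/72 = 3.11.
Maximum integer Occurrence rating = 3 (gives RPN 216; O=4 would give 288 > 224).

3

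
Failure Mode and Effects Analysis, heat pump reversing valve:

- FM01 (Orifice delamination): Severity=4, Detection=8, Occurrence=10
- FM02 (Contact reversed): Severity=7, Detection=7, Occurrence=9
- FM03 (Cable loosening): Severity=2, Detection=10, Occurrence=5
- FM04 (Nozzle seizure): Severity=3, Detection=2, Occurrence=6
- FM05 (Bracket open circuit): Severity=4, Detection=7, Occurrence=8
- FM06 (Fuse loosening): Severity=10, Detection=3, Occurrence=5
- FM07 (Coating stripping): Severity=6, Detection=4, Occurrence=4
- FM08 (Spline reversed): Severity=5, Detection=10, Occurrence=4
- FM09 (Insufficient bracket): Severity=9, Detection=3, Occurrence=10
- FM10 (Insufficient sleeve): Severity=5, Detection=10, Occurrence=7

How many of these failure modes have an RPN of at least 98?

RPN = Severity × Occurrence × Detection:
  FM01: 4 × 10 × 8 = 320
  FM02: 7 × 9 × 7 = 441
  FM03: 2 × 5 × 10 = 100
  FM04: 3 × 6 × 2 = 36
  FM05: 4 × 8 × 7 = 224
  FM06: 10 × 5 × 3 = 150
  FM07: 6 × 4 × 4 = 96
  FM08: 5 × 4 × 10 = 200
  FM09: 9 × 10 × 3 = 270
  FM10: 5 × 7 × 10 = 350
Modes with RPN ≥ 98: FM01 (320), FM02 (441), FM03 (100), FM05 (224), FM06 (150), FM08 (200), FM09 (270), FM10 (350) → 8.

8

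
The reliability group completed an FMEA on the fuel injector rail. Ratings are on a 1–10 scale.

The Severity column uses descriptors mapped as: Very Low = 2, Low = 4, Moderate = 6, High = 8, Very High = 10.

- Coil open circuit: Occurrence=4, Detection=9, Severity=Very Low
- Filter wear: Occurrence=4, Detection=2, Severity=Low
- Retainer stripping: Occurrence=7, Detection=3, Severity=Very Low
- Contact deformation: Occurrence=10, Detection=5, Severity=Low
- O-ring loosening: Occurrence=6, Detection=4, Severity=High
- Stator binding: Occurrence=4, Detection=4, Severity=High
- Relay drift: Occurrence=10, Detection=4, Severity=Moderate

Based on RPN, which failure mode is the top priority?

RPN = Severity × Occurrence × Detection:
  Coil open circuit: 2 × 4 × 9 = 72
  Filter wear: 4 × 4 × 2 = 32
  Retainer stripping: 2 × 7 × 3 = 42
  Contact deformation: 4 × 10 × 5 = 200
  O-ring loosening: 8 × 6 × 4 = 192
  Stator binding: 8 × 4 × 4 = 128
  Relay drift: 6 × 10 × 4 = 240
Highest RPN is 240 → Relay drift.

Relay drift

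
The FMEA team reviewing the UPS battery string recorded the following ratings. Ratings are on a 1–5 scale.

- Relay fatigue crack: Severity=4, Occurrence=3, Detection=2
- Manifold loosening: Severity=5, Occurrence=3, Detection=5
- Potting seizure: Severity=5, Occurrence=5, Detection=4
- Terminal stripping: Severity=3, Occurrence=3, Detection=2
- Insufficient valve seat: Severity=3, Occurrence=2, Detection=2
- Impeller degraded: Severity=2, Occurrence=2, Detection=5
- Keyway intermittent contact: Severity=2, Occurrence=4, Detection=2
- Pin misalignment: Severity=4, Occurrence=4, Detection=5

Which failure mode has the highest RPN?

RPN = Severity × Occurrence × Detection:
  Relay fatigue crack: 4 × 3 × 2 = 24
  Manifold loosening: 5 × 3 × 5 = 75
  Potting seizure: 5 × 5 × 4 = 100
  Terminal stripping: 3 × 3 × 2 = 18
  Insufficient valve seat: 3 × 2 × 2 = 12
  Impeller degraded: 2 × 2 × 5 = 20
  Keyway intermittent contact: 2 × 4 × 2 = 16
  Pin misalignment: 4 × 4 × 5 = 80
Highest RPN is 100 → Potting seizure.

Potting seizure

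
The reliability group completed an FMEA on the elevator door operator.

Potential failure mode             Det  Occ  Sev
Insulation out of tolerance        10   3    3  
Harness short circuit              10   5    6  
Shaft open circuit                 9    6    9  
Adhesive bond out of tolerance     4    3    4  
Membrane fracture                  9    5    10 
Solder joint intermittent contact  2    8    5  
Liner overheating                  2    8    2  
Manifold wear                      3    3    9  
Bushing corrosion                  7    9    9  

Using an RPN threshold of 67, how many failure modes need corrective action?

RPN = Severity × Occurrence × Detection:
  Insulation out of tolerance: 3 × 3 × 10 = 90
  Harness short circuit: 6 × 5 × 10 = 300
  Shaft open circuit: 9 × 6 × 9 = 486
  Adhesive bond out of tolerance: 4 × 3 × 4 = 48
  Membrane fracture: 10 × 5 × 9 = 450
  Solder joint intermittent contact: 5 × 8 × 2 = 80
  Liner overheating: 2 × 8 × 2 = 32
  Manifold wear: 9 × 3 × 3 = 81
  Bushing corrosion: 9 × 9 × 7 = 567
Modes with RPN ≥ 67: Insulation out of tolerance (90), Harness short circuit (300), Shaft open circuit (486), Membrane fracture (450), Solder joint intermittent contact (80), Manifold wear (81), Bushing corrosion (567) → 7.

7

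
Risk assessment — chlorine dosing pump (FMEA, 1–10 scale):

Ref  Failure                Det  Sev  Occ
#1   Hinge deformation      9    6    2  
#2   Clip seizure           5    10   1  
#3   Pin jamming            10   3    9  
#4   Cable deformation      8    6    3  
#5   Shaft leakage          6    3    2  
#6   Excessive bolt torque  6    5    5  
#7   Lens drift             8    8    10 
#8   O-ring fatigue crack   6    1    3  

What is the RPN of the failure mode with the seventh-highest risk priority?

36

RPN = Severity × Occurrence × Detection:
  #1: 6 × 2 × 9 = 108
  #2: 10 × 1 × 5 = 50
  #3: 3 × 9 × 10 = 270
  #4: 6 × 3 × 8 = 144
  #5: 3 × 2 × 6 = 36
  #6: 5 × 5 × 6 = 150
  #7: 8 × 10 × 8 = 640
  #8: 1 × 3 × 6 = 18
Sorted descending: 640, 270, 150, 144, 108, 50, 36, 18.
The seventh-highest RPN is 36 (#5).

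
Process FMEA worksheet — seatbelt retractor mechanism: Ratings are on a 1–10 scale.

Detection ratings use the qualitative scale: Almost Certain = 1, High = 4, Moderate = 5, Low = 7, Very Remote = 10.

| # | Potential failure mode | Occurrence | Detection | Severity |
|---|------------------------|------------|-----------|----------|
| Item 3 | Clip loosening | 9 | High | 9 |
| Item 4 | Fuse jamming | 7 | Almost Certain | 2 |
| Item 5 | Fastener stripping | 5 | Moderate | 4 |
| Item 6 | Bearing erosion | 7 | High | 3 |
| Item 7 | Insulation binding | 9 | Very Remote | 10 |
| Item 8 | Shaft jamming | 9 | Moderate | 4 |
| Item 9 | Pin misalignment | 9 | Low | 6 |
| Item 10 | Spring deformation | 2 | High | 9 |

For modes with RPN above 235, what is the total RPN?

RPN = Severity × Occurrence × Detection:
  Item 3: 9 × 9 × 4 = 324
  Item 4: 2 × 7 × 1 = 14
  Item 5: 4 × 5 × 5 = 100
  Item 6: 3 × 7 × 4 = 84
  Item 7: 10 × 9 × 10 = 900
  Item 8: 4 × 9 × 5 = 180
  Item 9: 6 × 9 × 7 = 378
  Item 10: 9 × 2 × 4 = 72
RPN > 235: Item 3 (324), Item 7 (900), Item 9 (378).
Sum: 324 + 900 + 378 = 1602.

1602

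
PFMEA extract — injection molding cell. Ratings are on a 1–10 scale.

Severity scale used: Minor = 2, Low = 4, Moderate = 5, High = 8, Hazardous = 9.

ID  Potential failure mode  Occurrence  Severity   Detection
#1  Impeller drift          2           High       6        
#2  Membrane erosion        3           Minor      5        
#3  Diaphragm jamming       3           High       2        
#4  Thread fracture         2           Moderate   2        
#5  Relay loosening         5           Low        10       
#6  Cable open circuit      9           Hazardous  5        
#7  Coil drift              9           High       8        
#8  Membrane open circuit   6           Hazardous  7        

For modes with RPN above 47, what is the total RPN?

RPN = Severity × Occurrence × Detection:
  #1: 8 × 2 × 6 = 96
  #2: 2 × 3 × 5 = 30
  #3: 8 × 3 × 2 = 48
  #4: 5 × 2 × 2 = 20
  #5: 4 × 5 × 10 = 200
  #6: 9 × 9 × 5 = 405
  #7: 8 × 9 × 8 = 576
  #8: 9 × 6 × 7 = 378
RPN > 47: #1 (96), #3 (48), #5 (200), #6 (405), #7 (576), #8 (378).
Sum: 96 + 48 + 200 + 405 + 576 + 378 = 1703.

1703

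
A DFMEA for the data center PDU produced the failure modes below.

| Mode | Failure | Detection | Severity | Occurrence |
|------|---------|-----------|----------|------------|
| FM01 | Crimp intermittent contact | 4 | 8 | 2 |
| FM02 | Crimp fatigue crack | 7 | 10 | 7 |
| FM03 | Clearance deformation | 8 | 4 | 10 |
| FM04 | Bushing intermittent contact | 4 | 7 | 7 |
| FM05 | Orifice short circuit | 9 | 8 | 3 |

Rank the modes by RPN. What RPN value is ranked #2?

RPN = Severity × Occurrence × Detection:
  FM01: 8 × 2 × 4 = 64
  FM02: 10 × 7 × 7 = 490
  FM03: 4 × 10 × 8 = 320
  FM04: 7 × 7 × 4 = 196
  FM05: 8 × 3 × 9 = 216
Sorted descending: 490, 320, 216, 196, 64.
The second-highest RPN is 320 (FM03).

320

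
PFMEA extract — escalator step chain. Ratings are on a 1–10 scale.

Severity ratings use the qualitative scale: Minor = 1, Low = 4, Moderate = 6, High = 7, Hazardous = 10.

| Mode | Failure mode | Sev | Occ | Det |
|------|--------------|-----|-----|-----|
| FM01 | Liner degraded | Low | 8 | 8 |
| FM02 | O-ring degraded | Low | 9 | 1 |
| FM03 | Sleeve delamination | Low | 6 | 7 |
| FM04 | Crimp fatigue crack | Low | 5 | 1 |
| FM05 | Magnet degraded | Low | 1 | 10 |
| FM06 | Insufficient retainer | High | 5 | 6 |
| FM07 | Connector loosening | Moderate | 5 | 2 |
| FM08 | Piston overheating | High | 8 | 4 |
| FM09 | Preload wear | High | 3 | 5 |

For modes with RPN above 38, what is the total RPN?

RPN = Severity × Occurrence × Detection:
  FM01: 4 × 8 × 8 = 256
  FM02: 4 × 9 × 1 = 36
  FM03: 4 × 6 × 7 = 168
  FM04: 4 × 5 × 1 = 20
  FM05: 4 × 1 × 10 = 40
  FM06: 7 × 5 × 6 = 210
  FM07: 6 × 5 × 2 = 60
  FM08: 7 × 8 × 4 = 224
  FM09: 7 × 3 × 5 = 105
RPN > 38: FM01 (256), FM03 (168), FM05 (40), FM06 (210), FM07 (60), FM08 (224), FM09 (105).
Sum: 256 + 168 + 40 + 210 + 60 + 224 + 105 = 1063.

1063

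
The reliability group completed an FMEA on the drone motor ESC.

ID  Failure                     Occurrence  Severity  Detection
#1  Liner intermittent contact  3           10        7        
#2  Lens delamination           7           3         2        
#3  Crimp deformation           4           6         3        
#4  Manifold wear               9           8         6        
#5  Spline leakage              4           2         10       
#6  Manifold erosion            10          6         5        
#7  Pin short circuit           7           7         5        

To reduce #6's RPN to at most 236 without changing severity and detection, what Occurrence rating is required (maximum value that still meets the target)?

7

#6: S=6, O=10, D=5 → current RPN = 300.
Fixed product = 30. Need 30 × O ≤ 236, so O ≤ 236/30 = 7.87.
Maximum integer Occurrence rating = 7 (gives RPN 210; O=8 would give 240 > 236).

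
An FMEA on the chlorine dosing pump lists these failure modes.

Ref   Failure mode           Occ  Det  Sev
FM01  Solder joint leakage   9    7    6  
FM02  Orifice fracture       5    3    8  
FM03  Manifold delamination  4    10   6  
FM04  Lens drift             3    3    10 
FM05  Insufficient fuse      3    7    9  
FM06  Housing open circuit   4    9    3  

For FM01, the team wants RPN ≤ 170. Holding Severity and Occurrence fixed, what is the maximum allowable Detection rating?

3

FM01: S=6, O=9, D=7 → current RPN = 378.
Fixed product = 54. Need 54 × D ≤ 170, so D ≤ 170/54 = 3.15.
Maximum integer Detection rating = 3 (gives RPN 162; D=4 would give 216 > 170).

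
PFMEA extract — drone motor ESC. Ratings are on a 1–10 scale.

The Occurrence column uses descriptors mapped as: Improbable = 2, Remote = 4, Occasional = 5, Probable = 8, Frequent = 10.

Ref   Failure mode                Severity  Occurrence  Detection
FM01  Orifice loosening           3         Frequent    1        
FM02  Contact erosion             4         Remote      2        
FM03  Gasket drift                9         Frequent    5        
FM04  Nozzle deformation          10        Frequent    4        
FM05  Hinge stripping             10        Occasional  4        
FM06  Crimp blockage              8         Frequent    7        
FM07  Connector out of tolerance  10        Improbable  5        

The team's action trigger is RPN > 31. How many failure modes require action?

RPN = Severity × Occurrence × Detection:
  FM01: 3 × 10 × 1 = 30
  FM02: 4 × 4 × 2 = 32
  FM03: 9 × 10 × 5 = 450
  FM04: 10 × 10 × 4 = 400
  FM05: 10 × 5 × 4 = 200
  FM06: 8 × 10 × 7 = 560
  FM07: 10 × 2 × 5 = 100
Modes with RPN > 31: FM02 (32), FM03 (450), FM04 (400), FM05 (200), FM06 (560), FM07 (100) → 6.

6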